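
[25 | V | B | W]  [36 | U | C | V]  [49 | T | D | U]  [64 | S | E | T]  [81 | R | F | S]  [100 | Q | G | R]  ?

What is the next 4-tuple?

First entry — perfect squares: 5², 6², 7², …: 25, 36, 49, 64, 81, 100 → 121.
First letter goes V, U, T, S, R, Q → P (letters move back 1 place in the alphabet).
Second letter: letters move forward 1 place in the alphabet; B, C, D, E, F, G → H.
Third letter: W, V, U, T, S, R → Q (letters move back 1 place in the alphabet).
So the next 4-tuple is [121 | P | H | Q].

[121 | P | H | Q]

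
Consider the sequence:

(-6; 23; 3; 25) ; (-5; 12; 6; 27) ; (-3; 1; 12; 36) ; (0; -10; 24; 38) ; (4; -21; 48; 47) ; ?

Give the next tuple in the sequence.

(9; -32; 96; 49)

First entry: differences are 1, 2, 3, … (increasing by 1 each time), so -6, -5, -3, 0, 4 → 9.
Second entry: −11 each step, so 23, 12, 1, -10, -21 → -32.
For the third entry, ×2 each step: 3, 6, 12, 24, 48 → 96.
Fourth entry: 25, 27, 36, 38, 47 → 49 (alternating steps +2, +9, +2, +9, …).
Combining the parts gives (9; -32; 96; 49).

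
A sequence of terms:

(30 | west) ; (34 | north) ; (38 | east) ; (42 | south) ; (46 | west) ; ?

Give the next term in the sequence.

First slot: +4 each step; 30, 34, 38, 42, 46 → 50.
Direction: repeats west → north → east → south; west, north, east, south, west → north.
Combining the parts gives (50 | north).

(50 | north)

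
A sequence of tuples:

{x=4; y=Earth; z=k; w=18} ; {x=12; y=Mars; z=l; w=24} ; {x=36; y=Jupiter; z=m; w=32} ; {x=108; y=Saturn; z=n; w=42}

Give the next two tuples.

X — ×3 each step: 4, 12, 36, 108 → 324 → 972.
Y — runs through the planets Mercury→Neptune: Earth, Mars, Jupiter, Saturn → Uranus → Neptune.
Z: letters move forward 1 place in the alphabet, so k, l, m, n → o → p.
W — differences are 6, 8, 10, … (increasing by 2 each time): 18, 24, 32, 42 → 54 → 68.
So the next two tuples are {x=324; y=Uranus; z=o; w=54} and {x=972; y=Neptune; z=p; w=68}.

{x=324; y=Uranus; z=o; w=54}, {x=972; y=Neptune; z=p; w=68}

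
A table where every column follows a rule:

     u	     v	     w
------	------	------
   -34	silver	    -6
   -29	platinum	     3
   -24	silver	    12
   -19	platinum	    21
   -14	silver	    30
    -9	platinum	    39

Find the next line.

-4  silver  48

Column u goes -34, -29, -24, -19, -14, -9 → -4 (+5 each step).
Column v: alternates silver ↔ platinum, so silver, platinum, silver, platinum, silver, platinum → silver.
Column w: +9 each step, so -6, 3, 12, 21, 30, 39 → 48.
Combining the parts gives -4  silver  48.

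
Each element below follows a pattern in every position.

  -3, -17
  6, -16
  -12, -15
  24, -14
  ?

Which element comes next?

-48, -13

First value goes -3, 6, -12, 24 → -48 (×(-2) each step).
For the second value, +1 each step: -17, -16, -15, -14 → -13.
Putting it together: -48, -13.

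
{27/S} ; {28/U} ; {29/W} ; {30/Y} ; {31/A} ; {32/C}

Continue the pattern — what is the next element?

First slot goes 27, 28, 29, 30, 31, 32 → 33 (+1 each step).
Letter goes S, U, W, Y, A, C → E (letters move forward 2 places in the alphabet, wrapping Z→A).
Combining the parts gives {33/E}.

{33/E}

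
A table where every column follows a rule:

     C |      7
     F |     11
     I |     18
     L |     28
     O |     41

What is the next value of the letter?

For the letter, letters move forward 3 places in the alphabet: C, F, I, L, O → R.
Second component: 7, 11, 18, 28, 41 → 57 (differences are 4, 7, 10, … (increasing by 3 each time)).

R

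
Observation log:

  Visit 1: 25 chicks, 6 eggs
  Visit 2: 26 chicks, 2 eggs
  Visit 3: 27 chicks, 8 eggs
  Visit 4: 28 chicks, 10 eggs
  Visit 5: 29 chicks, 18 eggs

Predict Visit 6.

30 chicks, 28 eggs

Chicks: 25, 26, 27, 28, 29 → 30 (+1 each step).
Eggs: each term is the sum of the two before it; 6, 2, 8, 10, 18 → 28.
Combining the parts gives 30 chicks, 28 eggs.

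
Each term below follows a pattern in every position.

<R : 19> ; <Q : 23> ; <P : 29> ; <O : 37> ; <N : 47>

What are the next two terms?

<M : 59>, <L : 73>

Letter: letters move back 1 place in the alphabet; R, Q, P, O, N → M → L.
Second component: differences are 4, 6, 8, … (increasing by 2 each time), so 19, 23, 29, 37, 47 → 59 → 73.
Putting the parts together: <M : 59> and then <L : 73>.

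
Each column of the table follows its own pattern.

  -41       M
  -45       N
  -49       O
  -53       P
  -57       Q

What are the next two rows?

For the first component, −4 each step: -41, -45, -49, -53, -57 → -61 → -65.
Letter goes M, N, O, P, Q → R → S (letters move forward 1 place in the alphabet).
Putting the parts together: -61  R and then -65  S.

-61  R; -65  S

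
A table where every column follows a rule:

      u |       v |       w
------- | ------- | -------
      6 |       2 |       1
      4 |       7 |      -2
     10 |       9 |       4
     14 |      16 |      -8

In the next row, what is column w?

Column w: ×(-2) each step; 1, -2, 4, -8 → 16.

16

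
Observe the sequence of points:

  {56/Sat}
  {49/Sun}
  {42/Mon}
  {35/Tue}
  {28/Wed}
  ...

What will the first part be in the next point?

First part: −7 each step, so 56, 49, 42, 35, 28 → 21.
Day: Sat, Sun, Mon, Tue, Wed → Thu (runs through the weekdays Mon→Sun).

21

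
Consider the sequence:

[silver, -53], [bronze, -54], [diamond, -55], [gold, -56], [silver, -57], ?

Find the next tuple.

For the rank, repeats silver → bronze → diamond → gold: silver, bronze, diamond, gold, silver → bronze.
Second coordinate goes -53, -54, -55, -56, -57 → -58 (−1 each step).
Putting it together: [bronze, -58].

[bronze, -58]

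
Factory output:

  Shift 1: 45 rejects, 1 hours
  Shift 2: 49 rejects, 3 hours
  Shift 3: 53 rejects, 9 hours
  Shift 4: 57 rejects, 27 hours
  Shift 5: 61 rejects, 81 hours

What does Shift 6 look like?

Rejects: +4 each step, so 45, 49, 53, 57, 61 → 65.
Hours goes 1, 3, 9, 27, 81 → 243 (×3 each step).
So the next row is 65 rejects, 243 hours.

65 rejects, 243 hours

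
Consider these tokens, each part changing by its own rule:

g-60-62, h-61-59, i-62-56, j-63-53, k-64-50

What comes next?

l-65-47

Letter: g, h, i, j, k → l (letters move forward 1 place in the alphabet).
Second component: +1 each step; 60, 61, 62, 63, 64 → 65.
Third component goes 62, 59, 56, 53, 50 → 47 (−3 each step).
Combining the parts gives l-65-47.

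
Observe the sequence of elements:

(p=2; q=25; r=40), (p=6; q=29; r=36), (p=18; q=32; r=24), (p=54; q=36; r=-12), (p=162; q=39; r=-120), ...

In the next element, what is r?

P: 2, 6, 18, 54, 162 → 486 (×3 each step).
For the q, alternating steps +4, +3, +4, +3, …: 25, 29, 32, 36, 39 → 43.
R — together with the p always sums to 42: 40, 36, 24, -12, -120 → -444.

-444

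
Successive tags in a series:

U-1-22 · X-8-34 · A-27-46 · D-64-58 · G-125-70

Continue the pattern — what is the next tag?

J-216-82

Letter: U, X, A, D, G → J (letters move forward 3 places in the alphabet, wrapping Z→A).
Second component: perfect cubes: 1³, 2³, 3³, …; 1, 8, 27, 64, 125 → 216.
Third component: 22, 34, 46, 58, 70 → 82 (+12 each step).
Putting it together: J-216-82.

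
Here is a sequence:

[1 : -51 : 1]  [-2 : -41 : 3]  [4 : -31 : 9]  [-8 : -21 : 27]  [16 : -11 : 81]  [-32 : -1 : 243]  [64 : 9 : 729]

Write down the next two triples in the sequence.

First component — ×(-2) each step: 1, -2, 4, -8, 16, -32, 64 → -128 → 256.
Second component: -51, -41, -31, -21, -11, -1, 9 → 19 → 29 (+10 each step).
Third component — ×3 each step: 1, 3, 9, 27, 81, 243, 729 → 2187 → 6561.
So the next two triples are [-128 : 19 : 2187] and [256 : 29 : 6561].

[-128 : 19 : 2187], [256 : 29 : 6561]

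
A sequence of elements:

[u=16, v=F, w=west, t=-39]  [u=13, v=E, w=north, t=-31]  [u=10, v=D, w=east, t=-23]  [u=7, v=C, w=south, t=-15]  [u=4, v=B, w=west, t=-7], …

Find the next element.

U — −3 each step: 16, 13, 10, 7, 4 → 1.
V: F, E, D, C, B → A (letters move back 1 place in the alphabet).
W — repeats west → north → east → south: west, north, east, south, west → north.
T goes -39, -31, -23, -15, -7 → 1 (+8 each step).
So the next element is [u=1, v=A, w=north, t=1].

[u=1, v=A, w=north, t=1]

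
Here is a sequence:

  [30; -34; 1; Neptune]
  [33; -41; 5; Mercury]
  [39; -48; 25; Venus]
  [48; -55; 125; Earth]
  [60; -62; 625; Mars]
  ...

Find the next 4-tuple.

[75; -69; 3125; Jupiter]

First component goes 30, 33, 39, 48, 60 → 75 (differences are 3, 6, 9, … (increasing by 3 each time)).
Second component: −7 each step; -34, -41, -48, -55, -62 → -69.
Third component: ×5 each step, so 1, 5, 25, 125, 625 → 3125.
Planet — runs through the planets Mercury→Neptune: Neptune, Mercury, Venus, Earth, Mars → Jupiter.
So the next 4-tuple is [75; -69; 3125; Jupiter].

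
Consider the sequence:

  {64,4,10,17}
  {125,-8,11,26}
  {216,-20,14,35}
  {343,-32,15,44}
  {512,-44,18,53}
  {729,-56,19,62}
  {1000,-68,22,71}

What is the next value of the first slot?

For the first slot, perfect cubes: 4³, 5³, 6³, …: 64, 125, 216, 343, 512, 729, 1000 → 1331.

1331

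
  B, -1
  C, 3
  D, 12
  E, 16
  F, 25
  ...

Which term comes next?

Letter: B, C, D, E, F → G (letters move forward 1 place in the alphabet).
For the second entry, alternating steps +4, +9, +4, +9, …: -1, 3, 12, 16, 25 → 29.
Putting it together: G, 29.

G, 29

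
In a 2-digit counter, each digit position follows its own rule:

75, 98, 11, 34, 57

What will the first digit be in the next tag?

First digit: 7, 9, 1, 3, 5 → 7 (+2 each step, mod 10).

7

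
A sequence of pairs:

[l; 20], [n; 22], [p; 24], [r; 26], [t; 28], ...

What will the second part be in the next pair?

30

Letter goes l, n, p, r, t → v (letters move forward 2 places in the alphabet).
Second part goes 20, 22, 24, 26, 28 → 30 (+2 each step).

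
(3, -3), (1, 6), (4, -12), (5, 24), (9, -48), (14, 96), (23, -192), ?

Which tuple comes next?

(37, 384)

First value: each term is the sum of the two before it, so 3, 1, 4, 5, 9, 14, 23 → 37.
Second value: ×(-2) each step; -3, 6, -12, 24, -48, 96, -192 → 384.
So the next tuple is (37, 384).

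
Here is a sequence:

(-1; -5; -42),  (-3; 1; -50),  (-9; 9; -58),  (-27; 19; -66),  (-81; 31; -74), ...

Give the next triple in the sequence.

(-243; 45; -82)

First coordinate: -1, -3, -9, -27, -81 → -243 (×3 each step).
Second coordinate goes -5, 1, 9, 19, 31 → 45 (differences are 6, 8, 10, … (increasing by 2 each time)).
For the third coordinate, −8 each step: -42, -50, -58, -66, -74 → -82.
Combining the parts gives (-243; 45; -82).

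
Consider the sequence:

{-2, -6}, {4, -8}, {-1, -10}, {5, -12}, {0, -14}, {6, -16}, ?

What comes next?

{1, -18}

First component goes -2, 4, -1, 5, 0, 6 → 1 (alternating steps +6, −5, +6, −5, …).
Second component: −2 each step, so -6, -8, -10, -12, -14, -16 → -18.
So the next point is {1, -18}.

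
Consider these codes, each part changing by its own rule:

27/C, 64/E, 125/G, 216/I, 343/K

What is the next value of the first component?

512

First component: perfect cubes: 3³, 4³, 5³, …; 27, 64, 125, 216, 343 → 512.
Letter: C, E, G, I, K → M (letters move forward 2 places in the alphabet).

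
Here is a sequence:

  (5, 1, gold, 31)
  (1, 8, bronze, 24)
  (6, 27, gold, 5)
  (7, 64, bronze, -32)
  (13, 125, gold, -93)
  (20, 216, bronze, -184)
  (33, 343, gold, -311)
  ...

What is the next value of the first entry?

53

First entry: 5, 1, 6, 7, 13, 20, 33 → 53 (each term is the sum of the two before it).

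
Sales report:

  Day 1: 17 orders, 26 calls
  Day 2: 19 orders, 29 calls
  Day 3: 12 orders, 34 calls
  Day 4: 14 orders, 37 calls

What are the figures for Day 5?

For the orders, alternating steps +2, −7, +2, −7, …: 17, 19, 12, 14 → 7.
Calls: alternating steps +3, +5, +3, +5, …, so 26, 29, 34, 37 → 42.
So the next row is 7 orders, 42 calls.

7 orders, 42 calls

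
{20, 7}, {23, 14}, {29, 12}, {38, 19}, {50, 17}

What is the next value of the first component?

First component: differences are 3, 6, 9, … (increasing by 3 each time); 20, 23, 29, 38, 50 → 65.

65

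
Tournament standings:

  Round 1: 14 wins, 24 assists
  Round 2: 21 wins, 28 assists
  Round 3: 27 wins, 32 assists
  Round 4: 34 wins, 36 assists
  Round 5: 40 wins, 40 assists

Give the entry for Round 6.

Wins: alternating steps +7, +6, +7, +6, …; 14, 21, 27, 34, 40 → 47.
Assists — +4 each step: 24, 28, 32, 36, 40 → 44.
Putting it together: 47 wins, 44 assists.

47 wins, 44 assists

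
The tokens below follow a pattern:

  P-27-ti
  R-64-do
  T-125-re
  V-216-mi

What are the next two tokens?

Letter: letters move forward 2 places in the alphabet; P, R, T, V → X → Z.
For the second component, perfect cubes: 3³, 4³, 5³, …: 27, 64, 125, 216 → 343 → 512.
Note goes ti, do, re, mi → fa → sol (runs through the solfège scale do→ti).
So the next two tokens are X-343-fa and Z-512-sol.

X-343-fa, Z-512-sol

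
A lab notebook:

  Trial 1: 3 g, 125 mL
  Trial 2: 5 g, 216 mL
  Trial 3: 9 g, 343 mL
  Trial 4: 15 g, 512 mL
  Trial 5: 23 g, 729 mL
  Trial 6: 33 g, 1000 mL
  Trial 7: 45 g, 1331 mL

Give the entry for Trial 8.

G: differences are 2, 4, 6, … (increasing by 2 each time), so 3, 5, 9, 15, 23, 33, 45 → 59.
ML: perfect cubes: 5³, 6³, 7³, …; 125, 216, 343, 512, 729, 1000, 1331 → 1728.
Putting it together: 59 g, 1728 mL.

59 g, 1728 mL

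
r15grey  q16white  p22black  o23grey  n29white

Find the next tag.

Letter: r, q, p, o, n → m (letters move back 1 place in the alphabet).
Second component — alternating steps +1, +6, +1, +6, …: 15, 16, 22, 23, 29 → 30.
Shade — repeats grey → white → black: grey, white, black, grey, white → black.
Combining the parts gives m30black.

m30black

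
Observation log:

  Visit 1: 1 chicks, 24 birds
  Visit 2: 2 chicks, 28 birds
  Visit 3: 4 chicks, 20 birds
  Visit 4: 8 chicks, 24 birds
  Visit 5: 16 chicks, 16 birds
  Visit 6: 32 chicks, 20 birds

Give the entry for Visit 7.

64 chicks, 12 birds

Chicks — ×2 each step: 1, 2, 4, 8, 16, 32 → 64.
For the birds, alternating steps +4, −8, +4, −8, …: 24, 28, 20, 24, 16, 20 → 12.
Putting it together: 64 chicks, 12 birds.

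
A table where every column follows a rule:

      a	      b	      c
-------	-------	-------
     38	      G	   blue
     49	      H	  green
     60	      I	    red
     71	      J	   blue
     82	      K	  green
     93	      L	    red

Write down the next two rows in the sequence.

Column a: 38, 49, 60, 71, 82, 93 → 104 → 115 (+11 each step).
Column b: letters move forward 1 place in the alphabet, so G, H, I, J, K, L → M → N.
For the column c, repeats blue → green → red: blue, green, red, blue, green, red → blue → green.
So the next two rows are 104  M  blue and 115  N  green.

104  M  blue; 115  N  green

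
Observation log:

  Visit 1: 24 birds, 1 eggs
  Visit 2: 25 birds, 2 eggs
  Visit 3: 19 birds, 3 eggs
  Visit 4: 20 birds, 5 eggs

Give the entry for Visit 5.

Birds goes 24, 25, 19, 20 → 14 (alternating steps +1, −6, +1, −6, …).
Eggs: each term is the sum of the two before it; 1, 2, 3, 5 → 8.
Combining the parts gives 14 birds, 8 eggs.

14 birds, 8 eggs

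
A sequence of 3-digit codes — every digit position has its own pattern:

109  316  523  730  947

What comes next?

154

First digit: 1, 3, 5, 7, 9 → 1 (+2 each step, mod 10).
Second digit: 0, 1, 2, 3, 4 → 5 (+1 each step, mod 10).
Third digit: −3 each step, mod 10, so 9, 6, 3, 0, 7 → 4.
Putting it together: 154.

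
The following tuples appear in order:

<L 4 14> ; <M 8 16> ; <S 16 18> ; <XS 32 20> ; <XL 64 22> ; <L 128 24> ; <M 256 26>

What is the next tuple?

<S 512 28>

Size — repeats L → M → S → XS → XL: L, M, S, XS, XL, L, M → S.
Second part: ×2 each step, so 4, 8, 16, 32, 64, 128, 256 → 512.
Third part — +2 each step: 14, 16, 18, 20, 22, 24, 26 → 28.
So the next tuple is <S 512 28>.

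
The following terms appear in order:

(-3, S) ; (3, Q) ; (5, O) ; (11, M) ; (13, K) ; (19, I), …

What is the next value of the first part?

21

First part: alternating steps +6, +2, +6, +2, …, so -3, 3, 5, 11, 13, 19 → 21.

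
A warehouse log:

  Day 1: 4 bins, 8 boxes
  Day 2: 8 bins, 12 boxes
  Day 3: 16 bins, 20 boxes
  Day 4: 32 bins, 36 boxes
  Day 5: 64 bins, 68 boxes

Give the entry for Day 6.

128 bins, 132 boxes

Bins: ×2 each step; 4, 8, 16, 32, 64 → 128.
Boxes: always 4 more than the bins, so 8, 12, 20, 36, 68 → 132.
So the next record is 128 bins, 132 boxes.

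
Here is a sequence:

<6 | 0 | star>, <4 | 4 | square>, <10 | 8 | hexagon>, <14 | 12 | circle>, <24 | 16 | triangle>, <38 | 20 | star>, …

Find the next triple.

First component: each term is the sum of the two before it; 6, 4, 10, 14, 24, 38 → 62.
Second component — +4 each step: 0, 4, 8, 12, 16, 20 → 24.
Shape — repeats star → square → hexagon → circle → triangle: star, square, hexagon, circle, triangle, star → square.
Combining the parts gives <62 | 24 | square>.

<62 | 24 | square>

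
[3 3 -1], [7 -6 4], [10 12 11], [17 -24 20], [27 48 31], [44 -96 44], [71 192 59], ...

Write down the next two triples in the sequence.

First part: each term is the sum of the two before it; 3, 7, 10, 17, 27, 44, 71 → 115 → 186.
Second part — ×(-2) each step: 3, -6, 12, -24, 48, -96, 192 → -384 → 768.
Third part: differences are 5, 7, 9, … (increasing by 2 each time), so -1, 4, 11, 20, 31, 44, 59 → 76 → 95.
Putting the parts together: [115 -384 76] and then [186 768 95].

[115 -384 76], [186 768 95]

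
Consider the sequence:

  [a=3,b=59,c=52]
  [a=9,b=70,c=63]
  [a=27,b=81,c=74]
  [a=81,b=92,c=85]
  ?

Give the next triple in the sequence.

[a=243,b=103,c=96]

A: ×3 each step, so 3, 9, 27, 81 → 243.
B — +11 each step: 59, 70, 81, 92 → 103.
C — always 7 less than the b: 52, 63, 74, 85 → 96.
Combining the parts gives [a=243,b=103,c=96].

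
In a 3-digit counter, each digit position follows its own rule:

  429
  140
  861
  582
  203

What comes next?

924

First digit: 4, 1, 8, 5, 2 → 9 (−3 each step, mod 10).
Second digit: +2 each step, mod 10; 2, 4, 6, 8, 0 → 2.
Third digit goes 9, 0, 1, 2, 3 → 4 (+1 each step, mod 10).
So the next tag is 924.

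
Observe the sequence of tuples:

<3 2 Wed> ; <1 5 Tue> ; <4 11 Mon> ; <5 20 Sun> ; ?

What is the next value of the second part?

Second part: differences are 3, 6, 9, … (increasing by 3 each time), so 2, 5, 11, 20 → 32.

32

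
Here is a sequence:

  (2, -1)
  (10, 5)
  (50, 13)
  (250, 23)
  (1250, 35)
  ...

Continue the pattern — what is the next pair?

First value: 2, 10, 50, 250, 1250 → 6250 (×5 each step).
Second value — differences are 6, 8, 10, … (increasing by 2 each time): -1, 5, 13, 23, 35 → 49.
Combining the parts gives (6250, 49).

(6250, 49)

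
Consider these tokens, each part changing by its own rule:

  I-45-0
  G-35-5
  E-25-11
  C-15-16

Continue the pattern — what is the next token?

For the letter, letters move back 2 places in the alphabet: I, G, E, C → A.
For the second component, −10 each step: 45, 35, 25, 15 → 5.
Third component: alternating steps +5, +6, +5, +6, …; 0, 5, 11, 16 → 22.
So the next token is A-5-22.

A-5-22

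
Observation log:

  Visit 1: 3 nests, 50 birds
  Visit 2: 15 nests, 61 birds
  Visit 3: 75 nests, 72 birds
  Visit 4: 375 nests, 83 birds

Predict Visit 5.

Nests: ×5 each step; 3, 15, 75, 375 → 1875.
Birds: 50, 61, 72, 83 → 94 (+11 each step).
Putting it together: 1875 nests, 94 birds.

1875 nests, 94 birds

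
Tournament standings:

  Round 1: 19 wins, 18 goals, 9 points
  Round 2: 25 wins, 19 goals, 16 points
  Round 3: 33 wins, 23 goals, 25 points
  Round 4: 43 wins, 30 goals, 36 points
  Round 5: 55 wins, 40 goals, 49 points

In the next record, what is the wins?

Wins goes 19, 25, 33, 43, 55 → 69 (differences are 6, 8, 10, … (increasing by 2 each time)).
Goals: differences are 1, 4, 7, … (increasing by 3 each time), so 18, 19, 23, 30, 40 → 53.
Points: perfect squares: 3², 4², 5², …, so 9, 16, 25, 36, 49 → 64.

69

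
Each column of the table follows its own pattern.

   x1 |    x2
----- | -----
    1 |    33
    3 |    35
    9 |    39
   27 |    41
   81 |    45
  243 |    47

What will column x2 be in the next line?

Column x1: ×3 each step; 1, 3, 9, 27, 81, 243 → 729.
Column x2: 33, 35, 39, 41, 45, 47 → 51 (alternating steps +2, +4, +2, +4, …).

51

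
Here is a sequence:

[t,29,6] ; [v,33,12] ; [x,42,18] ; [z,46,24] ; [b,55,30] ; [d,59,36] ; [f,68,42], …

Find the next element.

[h,72,48]

Letter: letters move forward 2 places in the alphabet, wrapping Z→A, so t, v, x, z, b, d, f → h.
Second slot goes 29, 33, 42, 46, 55, 59, 68 → 72 (alternating steps +4, +9, +4, +9, …).
Third slot: 6, 12, 18, 24, 30, 36, 42 → 48 (+6 each step).
So the next element is [h,72,48].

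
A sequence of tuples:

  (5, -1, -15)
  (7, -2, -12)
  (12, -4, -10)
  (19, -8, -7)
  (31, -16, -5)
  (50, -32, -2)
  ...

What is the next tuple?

First entry: each term is the sum of the two before it, so 5, 7, 12, 19, 31, 50 → 81.
Second entry — ×2 each step: -1, -2, -4, -8, -16, -32 → -64.
Third entry: alternating steps +3, +2, +3, +2, …; -15, -12, -10, -7, -5, -2 → 0.
So the next tuple is (81, -64, 0).

(81, -64, 0)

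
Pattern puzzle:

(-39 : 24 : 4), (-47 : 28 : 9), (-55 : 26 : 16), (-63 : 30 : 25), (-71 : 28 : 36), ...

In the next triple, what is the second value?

Second value: alternating steps +4, −2, +4, −2, …, so 24, 28, 26, 30, 28 → 32.

32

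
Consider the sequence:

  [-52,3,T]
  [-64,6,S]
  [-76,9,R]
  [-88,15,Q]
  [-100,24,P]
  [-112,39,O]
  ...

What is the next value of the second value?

Second value: each term is the sum of the two before it, so 3, 6, 9, 15, 24, 39 → 63.

63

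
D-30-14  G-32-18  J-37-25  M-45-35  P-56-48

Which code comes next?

Letter: D, G, J, M, P → S (letters move forward 3 places in the alphabet).
Second component: differences are 2, 5, 8, … (increasing by 3 each time); 30, 32, 37, 45, 56 → 70.
Third component: 14, 18, 25, 35, 48 → 64 (differences are 4, 7, 10, … (increasing by 3 each time)).
So the next code is S-70-64.

S-70-64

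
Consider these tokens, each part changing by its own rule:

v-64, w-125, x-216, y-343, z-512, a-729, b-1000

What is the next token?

Letter: letters move forward 1 place in the alphabet, wrapping Z→A, so v, w, x, y, z, a, b → c.
Second component — perfect cubes: 4³, 5³, 6³, …: 64, 125, 216, 343, 512, 729, 1000 → 1331.
Combining the parts gives c-1331.

c-1331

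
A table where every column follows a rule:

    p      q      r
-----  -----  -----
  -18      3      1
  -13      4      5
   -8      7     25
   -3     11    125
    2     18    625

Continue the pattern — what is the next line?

7  29  3125

Column p: +5 each step, so -18, -13, -8, -3, 2 → 7.
Column q — each term is the sum of the two before it: 3, 4, 7, 11, 18 → 29.
Column r: ×5 each step; 1, 5, 25, 125, 625 → 3125.
Combining the parts gives 7  29  3125.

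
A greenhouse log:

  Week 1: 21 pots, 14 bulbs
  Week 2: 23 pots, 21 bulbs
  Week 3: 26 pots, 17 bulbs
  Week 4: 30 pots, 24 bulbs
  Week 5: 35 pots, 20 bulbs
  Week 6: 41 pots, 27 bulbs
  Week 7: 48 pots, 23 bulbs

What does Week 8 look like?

56 pots, 30 bulbs

Pots: differences are 2, 3, 4, … (increasing by 1 each time), so 21, 23, 26, 30, 35, 41, 48 → 56.
Bulbs — alternating steps +7, −4, +7, −4, …: 14, 21, 17, 24, 20, 27, 23 → 30.
Putting it together: 56 pots, 30 bulbs.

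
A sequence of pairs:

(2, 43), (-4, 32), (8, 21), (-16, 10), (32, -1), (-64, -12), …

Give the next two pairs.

(128, -23), (-256, -34)

First entry: ×(-2) each step; 2, -4, 8, -16, 32, -64 → 128 → -256.
For the second entry, −11 each step: 43, 32, 21, 10, -1, -12 → -23 → -34.
Putting the parts together: (128, -23) and then (-256, -34).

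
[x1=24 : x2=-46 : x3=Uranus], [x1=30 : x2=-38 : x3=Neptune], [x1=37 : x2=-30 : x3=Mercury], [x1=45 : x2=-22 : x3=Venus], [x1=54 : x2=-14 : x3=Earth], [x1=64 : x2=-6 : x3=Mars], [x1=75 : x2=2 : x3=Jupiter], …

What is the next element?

[x1=87 : x2=10 : x3=Saturn]

X1 goes 24, 30, 37, 45, 54, 64, 75 → 87 (differences are 6, 7, 8, … (increasing by 1 each time)).
X2 — +8 each step: -46, -38, -30, -22, -14, -6, 2 → 10.
X3: Uranus, Neptune, Mercury, Venus, Earth, Mars, Jupiter → Saturn (runs through the planets Mercury→Neptune).
Putting it together: [x1=87 : x2=10 : x3=Saturn].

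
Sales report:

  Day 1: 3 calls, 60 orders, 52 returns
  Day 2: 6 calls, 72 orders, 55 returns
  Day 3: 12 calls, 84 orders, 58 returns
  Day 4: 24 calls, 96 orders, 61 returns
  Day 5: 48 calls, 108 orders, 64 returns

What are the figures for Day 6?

For the calls, ×2 each step: 3, 6, 12, 24, 48 → 96.
Orders — +12 each step: 60, 72, 84, 96, 108 → 120.
Returns: +3 each step, so 52, 55, 58, 61, 64 → 67.
Combining the parts gives 96 calls, 120 orders, 67 returns.

96 calls, 120 orders, 67 returns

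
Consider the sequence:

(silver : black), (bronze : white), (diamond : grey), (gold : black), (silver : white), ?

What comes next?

Rank: repeats silver → bronze → diamond → gold, so silver, bronze, diamond, gold, silver → bronze.
Shade: repeats black → white → grey, so black, white, grey, black, white → grey.
Putting it together: (bronze : grey).

(bronze : grey)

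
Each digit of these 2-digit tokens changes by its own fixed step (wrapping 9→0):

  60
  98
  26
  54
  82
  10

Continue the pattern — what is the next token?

48

First digit — +3 each step, mod 10: 6, 9, 2, 5, 8, 1 → 4.
Second digit: 0, 8, 6, 4, 2, 0 → 8 (−2 each step, mod 10).
Combining the parts gives 48.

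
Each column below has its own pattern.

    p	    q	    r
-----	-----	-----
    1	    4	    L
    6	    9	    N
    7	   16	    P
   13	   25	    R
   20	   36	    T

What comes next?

33  49  V

Column p: 1, 6, 7, 13, 20 → 33 (each term is the sum of the two before it).
Column q: perfect squares: 2², 3², 4², …, so 4, 9, 16, 25, 36 → 49.
For the column r, letters move forward 2 places in the alphabet: L, N, P, R, T → V.
Putting it together: 33  49  V.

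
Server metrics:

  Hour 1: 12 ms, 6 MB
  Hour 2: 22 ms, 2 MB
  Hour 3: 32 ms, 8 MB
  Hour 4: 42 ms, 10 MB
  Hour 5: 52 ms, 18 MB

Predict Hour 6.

62 ms, 28 MB

Ms: 12, 22, 32, 42, 52 → 62 (+10 each step).
MB — each term is the sum of the two before it: 6, 2, 8, 10, 18 → 28.
Putting it together: 62 ms, 28 MB.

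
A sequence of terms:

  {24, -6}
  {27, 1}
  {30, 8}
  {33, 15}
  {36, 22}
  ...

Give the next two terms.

For the first entry, +3 each step: 24, 27, 30, 33, 36 → 39 → 42.
Second entry goes -6, 1, 8, 15, 22 → 29 → 36 (+7 each step).
Putting the parts together: {39, 29} and then {42, 36}.

{39, 29}, {42, 36}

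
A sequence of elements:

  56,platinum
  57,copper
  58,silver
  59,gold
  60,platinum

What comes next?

61,copper

First component: 56, 57, 58, 59, 60 → 61 (+1 each step).
Metal — repeats platinum → copper → silver → gold: platinum, copper, silver, gold, platinum → copper.
Combining the parts gives 61,copper.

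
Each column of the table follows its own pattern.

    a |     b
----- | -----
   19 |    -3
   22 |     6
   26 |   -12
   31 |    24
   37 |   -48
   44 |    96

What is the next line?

52  -192

Column a — differences are 3, 4, 5, … (increasing by 1 each time): 19, 22, 26, 31, 37, 44 → 52.
Column b: -3, 6, -12, 24, -48, 96 → -192 (×(-2) each step).
So the next line is 52  -192.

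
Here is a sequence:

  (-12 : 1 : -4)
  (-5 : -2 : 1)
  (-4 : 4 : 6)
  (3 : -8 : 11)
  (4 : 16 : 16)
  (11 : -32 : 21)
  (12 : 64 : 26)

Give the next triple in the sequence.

(19 : -128 : 31)

First coordinate: -12, -5, -4, 3, 4, 11, 12 → 19 (alternating steps +7, +1, +7, +1, …).
Second coordinate: ×(-2) each step; 1, -2, 4, -8, 16, -32, 64 → -128.
Third coordinate: +5 each step; -4, 1, 6, 11, 16, 21, 26 → 31.
So the next triple is (19 : -128 : 31).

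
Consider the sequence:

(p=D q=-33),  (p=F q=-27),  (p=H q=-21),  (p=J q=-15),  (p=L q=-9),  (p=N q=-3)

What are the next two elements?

(p=P q=3), (p=R q=9)

P: D, F, H, J, L, N → P → R (letters move forward 2 places in the alphabet).
Q — +6 each step: -33, -27, -21, -15, -9, -3 → 3 → 9.
So the next two elements are (p=P q=3) and (p=R q=9).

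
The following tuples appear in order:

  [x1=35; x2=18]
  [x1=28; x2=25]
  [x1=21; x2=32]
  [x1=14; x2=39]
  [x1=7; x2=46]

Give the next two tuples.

[x1=0; x2=53], [x1=-7; x2=60]

X1 goes 35, 28, 21, 14, 7 → 0 → -7 (−7 each step).
X2 goes 18, 25, 32, 39, 46 → 53 → 60 (together with the x1 always sums to 53).
So the next two tuples are [x1=0; x2=53] and [x1=-7; x2=60].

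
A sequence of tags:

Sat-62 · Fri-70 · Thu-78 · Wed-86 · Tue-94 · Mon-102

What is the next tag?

Day — runs backward through the weekdays Mon→Sun: Sat, Fri, Thu, Wed, Tue, Mon → Sun.
For the second component, +8 each step: 62, 70, 78, 86, 94, 102 → 110.
Putting it together: Sun-110.

Sun-110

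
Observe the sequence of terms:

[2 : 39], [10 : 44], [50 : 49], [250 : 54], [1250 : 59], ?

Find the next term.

First part: ×5 each step, so 2, 10, 50, 250, 1250 → 6250.
Second part: +5 each step; 39, 44, 49, 54, 59 → 64.
So the next term is [6250 : 64].

[6250 : 64]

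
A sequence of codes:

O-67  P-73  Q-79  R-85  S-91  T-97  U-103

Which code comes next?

V-109

Letter — letters move forward 1 place in the alphabet: O, P, Q, R, S, T, U → V.
Second component: +6 each step, so 67, 73, 79, 85, 91, 97, 103 → 109.
Putting it together: V-109.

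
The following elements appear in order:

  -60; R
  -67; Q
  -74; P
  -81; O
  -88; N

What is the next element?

-95; M

First component: −7 each step; -60, -67, -74, -81, -88 → -95.
For the letter, letters move back 1 place in the alphabet: R, Q, P, O, N → M.
So the next element is -95; M.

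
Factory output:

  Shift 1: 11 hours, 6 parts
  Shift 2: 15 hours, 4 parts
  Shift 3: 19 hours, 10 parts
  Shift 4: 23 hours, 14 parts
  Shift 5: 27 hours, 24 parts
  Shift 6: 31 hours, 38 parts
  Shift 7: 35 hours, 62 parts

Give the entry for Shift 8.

Hours: +4 each step; 11, 15, 19, 23, 27, 31, 35 → 39.
For the parts, each term is the sum of the two before it: 6, 4, 10, 14, 24, 38, 62 → 100.
Putting it together: 39 hours, 100 parts.

39 hours, 100 parts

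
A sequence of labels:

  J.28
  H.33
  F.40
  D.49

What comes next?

Letter: letters move back 2 places in the alphabet, so J, H, F, D → B.
Second component goes 28, 33, 40, 49 → 60 (differences are 5, 7, 9, … (increasing by 2 each time)).
So the next label is B.60.

B.60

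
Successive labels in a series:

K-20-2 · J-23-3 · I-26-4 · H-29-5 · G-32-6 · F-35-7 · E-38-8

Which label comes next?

D-41-9

Letter: letters move back 1 place in the alphabet, so K, J, I, H, G, F, E → D.
Second component: 20, 23, 26, 29, 32, 35, 38 → 41 (+3 each step).
Third component goes 2, 3, 4, 5, 6, 7, 8 → 9 (+1 each step).
Putting it together: D-41-9.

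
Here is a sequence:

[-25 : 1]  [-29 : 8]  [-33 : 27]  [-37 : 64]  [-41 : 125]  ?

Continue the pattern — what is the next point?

[-45 : 216]

First part: −4 each step, so -25, -29, -33, -37, -41 → -45.
Second part — perfect cubes: 1³, 2³, 3³, …: 1, 8, 27, 64, 125 → 216.
Combining the parts gives [-45 : 216].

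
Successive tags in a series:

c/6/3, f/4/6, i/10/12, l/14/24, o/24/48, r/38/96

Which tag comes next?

Letter: letters move forward 3 places in the alphabet, so c, f, i, l, o, r → u.
Second component: 6, 4, 10, 14, 24, 38 → 62 (each term is the sum of the two before it).
Third component goes 3, 6, 12, 24, 48, 96 → 192 (×2 each step).
So the next tag is u/62/192.

u/62/192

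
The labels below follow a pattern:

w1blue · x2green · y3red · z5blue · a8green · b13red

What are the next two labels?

c21blue, d34green

Letter goes w, x, y, z, a, b → c → d (letters move forward 1 place in the alphabet, wrapping Z→A).
Second component goes 1, 2, 3, 5, 8, 13 → 21 → 34 (each term is the sum of the two before it).
Colour: blue, green, red, blue, green, red → blue → green (repeats blue → green → red).
Putting the parts together: c21blue and then d34green.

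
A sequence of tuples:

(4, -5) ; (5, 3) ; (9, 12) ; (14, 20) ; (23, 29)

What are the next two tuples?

(37, 37), (60, 46)

For the first value, each term is the sum of the two before it: 4, 5, 9, 14, 23 → 37 → 60.
Second value: alternating steps +8, +9, +8, +9, …, so -5, 3, 12, 20, 29 → 37 → 46.
Putting the parts together: (37, 37) and then (60, 46).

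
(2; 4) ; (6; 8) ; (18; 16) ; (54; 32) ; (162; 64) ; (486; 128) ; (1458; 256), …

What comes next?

(4374; 512)

First value: ×3 each step, so 2, 6, 18, 54, 162, 486, 1458 → 4374.
Second value: 4, 8, 16, 32, 64, 128, 256 → 512 (×2 each step).
So the next tuple is (4374; 512).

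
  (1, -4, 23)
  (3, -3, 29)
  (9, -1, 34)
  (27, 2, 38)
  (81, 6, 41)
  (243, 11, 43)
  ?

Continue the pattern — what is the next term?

(729, 17, 44)

First entry: ×3 each step, so 1, 3, 9, 27, 81, 243 → 729.
Second entry: differences are 1, 2, 3, … (increasing by 1 each time), so -4, -3, -1, 2, 6, 11 → 17.
Third entry: differences are 6, 5, 4, … (decreasing by 1 each time); 23, 29, 34, 38, 41, 43 → 44.
So the next term is (729, 17, 44).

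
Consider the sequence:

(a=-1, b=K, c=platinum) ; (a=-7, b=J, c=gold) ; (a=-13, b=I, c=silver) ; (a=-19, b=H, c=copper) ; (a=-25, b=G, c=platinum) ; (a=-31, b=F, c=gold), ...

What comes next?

(a=-37, b=E, c=silver)

A: −6 each step; -1, -7, -13, -19, -25, -31 → -37.
B: letters move back 1 place in the alphabet; K, J, I, H, G, F → E.
C: repeats platinum → gold → silver → copper; platinum, gold, silver, copper, platinum, gold → silver.
So the next element is (a=-37, b=E, c=silver).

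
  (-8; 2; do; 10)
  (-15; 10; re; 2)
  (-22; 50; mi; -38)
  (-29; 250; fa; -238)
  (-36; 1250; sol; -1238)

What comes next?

(-43; 6250; la; -6238)

First entry goes -8, -15, -22, -29, -36 → -43 (−7 each step).
Second entry goes 2, 10, 50, 250, 1250 → 6250 (×5 each step).
Note — runs through the solfège scale do→ti: do, re, mi, fa, sol → la.
Fourth entry: together with the second entry always sums to 12; 10, 2, -38, -238, -1238 → -6238.
Putting it together: (-43; 6250; la; -6238).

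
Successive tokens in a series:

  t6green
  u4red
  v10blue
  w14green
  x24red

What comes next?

Letter: letters move forward 1 place in the alphabet; t, u, v, w, x → y.
For the second component, each term is the sum of the two before it: 6, 4, 10, 14, 24 → 38.
Colour: repeats green → red → blue, so green, red, blue, green, red → blue.
Combining the parts gives y38blue.

y38blue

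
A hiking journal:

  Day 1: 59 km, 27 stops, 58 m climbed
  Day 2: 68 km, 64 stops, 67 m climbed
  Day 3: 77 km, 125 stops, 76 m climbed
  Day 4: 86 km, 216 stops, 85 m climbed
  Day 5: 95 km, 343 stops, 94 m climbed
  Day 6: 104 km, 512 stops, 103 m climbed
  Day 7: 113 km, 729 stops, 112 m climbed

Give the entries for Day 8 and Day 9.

Km: 59, 68, 77, 86, 95, 104, 113 → 122 → 131 (+9 each step).
Stops: perfect cubes: 3³, 4³, 5³, …; 27, 64, 125, 216, 343, 512, 729 → 1000 → 1331.
M climbed goes 58, 67, 76, 85, 94, 103, 112 → 121 → 130 (+9 each step).
So the next two records are 122 km, 1000 stops, 121 m climbed and 131 km, 1331 stops, 130 m climbed.

122 km, 1000 stops, 121 m climbed; 131 km, 1331 stops, 130 m climbed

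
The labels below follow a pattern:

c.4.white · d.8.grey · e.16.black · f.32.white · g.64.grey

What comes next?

h.128.black

Letter goes c, d, e, f, g → h (letters move forward 1 place in the alphabet).
Second component: 4, 8, 16, 32, 64 → 128 (×2 each step).
Shade goes white, grey, black, white, grey → black (repeats white → grey → black).
So the next label is h.128.black.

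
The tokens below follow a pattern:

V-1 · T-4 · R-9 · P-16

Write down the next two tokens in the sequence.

Letter goes V, T, R, P → N → L (letters move back 2 places in the alphabet).
For the second component, perfect squares: 1², 2², 3², …: 1, 4, 9, 16 → 25 → 36.
Putting the parts together: N-25 and then L-36.

N-25, L-36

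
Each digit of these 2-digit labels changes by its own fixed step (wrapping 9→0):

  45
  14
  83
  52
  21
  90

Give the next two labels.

First digit goes 4, 1, 8, 5, 2, 9 → 6 → 3 (−3 each step, mod 10).
Second digit: −1 each step, mod 10; 5, 4, 3, 2, 1, 0 → 9 → 8.
So the next two labels are 69 and 38.

69, 38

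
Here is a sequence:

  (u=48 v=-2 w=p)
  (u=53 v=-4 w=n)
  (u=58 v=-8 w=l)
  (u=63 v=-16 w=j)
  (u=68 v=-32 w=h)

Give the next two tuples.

For the u, +5 each step: 48, 53, 58, 63, 68 → 73 → 78.
V: ×2 each step; -2, -4, -8, -16, -32 → -64 → -128.
W goes p, n, l, j, h → f → d (letters move back 2 places in the alphabet).
Putting the parts together: (u=73 v=-64 w=f) and then (u=78 v=-128 w=d).

(u=73 v=-64 w=f), (u=78 v=-128 w=d)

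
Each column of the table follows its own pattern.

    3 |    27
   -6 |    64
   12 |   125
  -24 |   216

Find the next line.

First component: 3, -6, 12, -24 → 48 (×(-2) each step).
Second component — perfect cubes: 3³, 4³, 5³, …: 27, 64, 125, 216 → 343.
Putting it together: 48  343.

48  343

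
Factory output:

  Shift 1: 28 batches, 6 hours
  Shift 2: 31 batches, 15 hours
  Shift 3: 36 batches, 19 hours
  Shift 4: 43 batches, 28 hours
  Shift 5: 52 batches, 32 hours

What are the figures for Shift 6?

63 batches, 41 hours

Batches: 28, 31, 36, 43, 52 → 63 (differences are 3, 5, 7, … (increasing by 2 each time)).
Hours: alternating steps +9, +4, +9, +4, …; 6, 15, 19, 28, 32 → 41.
Putting it together: 63 batches, 41 hours.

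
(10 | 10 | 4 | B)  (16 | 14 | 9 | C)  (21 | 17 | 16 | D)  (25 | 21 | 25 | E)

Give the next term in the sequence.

(28 | 24 | 36 | F)

For the first part, differences are 6, 5, 4, … (decreasing by 1 each time): 10, 16, 21, 25 → 28.
Second part goes 10, 14, 17, 21 → 24 (alternating steps +4, +3, +4, +3, …).
Third part: 4, 9, 16, 25 → 36 (perfect squares: 2², 3², 4², …).
Letter: letters move forward 1 place in the alphabet, so B, C, D, E → F.
Putting it together: (28 | 24 | 36 | F).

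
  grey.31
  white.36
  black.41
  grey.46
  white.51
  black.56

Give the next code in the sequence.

Shade goes grey, white, black, grey, white, black → grey (repeats grey → white → black).
Second component goes 31, 36, 41, 46, 51, 56 → 61 (+5 each step).
Putting it together: grey.61.

grey.61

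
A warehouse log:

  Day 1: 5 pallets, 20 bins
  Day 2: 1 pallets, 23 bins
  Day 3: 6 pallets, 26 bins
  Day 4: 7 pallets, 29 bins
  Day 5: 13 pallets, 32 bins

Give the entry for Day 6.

Pallets — each term is the sum of the two before it: 5, 1, 6, 7, 13 → 20.
Bins — +3 each step: 20, 23, 26, 29, 32 → 35.
So the next row is 20 pallets, 35 bins.

20 pallets, 35 bins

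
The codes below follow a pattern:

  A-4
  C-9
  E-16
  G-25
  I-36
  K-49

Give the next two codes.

M-64, O-81

Letter: A, C, E, G, I, K → M → O (letters move forward 2 places in the alphabet).
Second component: perfect squares: 2², 3², 4², …; 4, 9, 16, 25, 36, 49 → 64 → 81.
Putting the parts together: M-64 and then O-81.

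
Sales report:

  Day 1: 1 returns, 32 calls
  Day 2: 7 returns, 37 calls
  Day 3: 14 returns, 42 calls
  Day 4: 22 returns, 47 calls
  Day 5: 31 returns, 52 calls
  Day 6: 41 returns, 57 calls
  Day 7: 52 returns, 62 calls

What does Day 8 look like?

Returns: 1, 7, 14, 22, 31, 41, 52 → 64 (differences are 6, 7, 8, … (increasing by 1 each time)).
Calls: 32, 37, 42, 47, 52, 57, 62 → 67 (+5 each step).
So the next line is 64 returns, 67 calls.

64 returns, 67 calls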